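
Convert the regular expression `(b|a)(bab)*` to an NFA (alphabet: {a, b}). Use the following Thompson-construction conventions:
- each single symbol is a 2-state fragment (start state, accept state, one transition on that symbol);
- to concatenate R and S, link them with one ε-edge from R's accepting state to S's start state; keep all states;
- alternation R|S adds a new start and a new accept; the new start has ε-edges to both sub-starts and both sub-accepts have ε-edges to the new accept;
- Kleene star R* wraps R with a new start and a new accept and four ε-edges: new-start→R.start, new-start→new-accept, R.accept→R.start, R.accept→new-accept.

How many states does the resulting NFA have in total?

14

Bottom-up over the parse tree:
Each of the 5 symbol leaves contributes a 2-state fragment.
  b|a = 6 states
  bab = 6 states
  (bab)* = 8 states
  (b|a)(bab)* = 14 states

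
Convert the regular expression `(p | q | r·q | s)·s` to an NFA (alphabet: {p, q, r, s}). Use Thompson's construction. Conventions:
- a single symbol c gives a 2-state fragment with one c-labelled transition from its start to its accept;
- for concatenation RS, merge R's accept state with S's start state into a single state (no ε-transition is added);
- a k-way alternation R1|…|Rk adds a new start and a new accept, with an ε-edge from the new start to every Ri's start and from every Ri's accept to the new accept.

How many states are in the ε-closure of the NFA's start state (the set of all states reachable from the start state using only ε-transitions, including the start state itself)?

5

Let C(F) = |ε-closure(F.start)| within fragment F, and note whether F accepts ε. Symbol fragments have C = 1 and do not accept ε. Then:
  r·q — same as the first factor's closure: |closure| = 1
  p | q | r·q | s — |closure| = 1 + 1 + 1 + 1 + 1 = 5 (the new accept is not ε-reachable since no branch accepts ε)
  (p | q | r·q | s)·s — same as the first factor's closure: |closure| = 5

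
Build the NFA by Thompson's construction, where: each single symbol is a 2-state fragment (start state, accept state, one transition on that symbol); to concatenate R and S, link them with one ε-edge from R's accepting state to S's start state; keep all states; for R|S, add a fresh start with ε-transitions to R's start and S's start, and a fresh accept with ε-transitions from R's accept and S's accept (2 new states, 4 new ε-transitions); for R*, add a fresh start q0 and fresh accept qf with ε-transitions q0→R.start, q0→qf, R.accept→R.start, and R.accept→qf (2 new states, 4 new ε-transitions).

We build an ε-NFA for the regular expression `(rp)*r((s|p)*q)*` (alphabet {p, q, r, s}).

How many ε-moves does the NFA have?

Bottom-up over the parse tree:
Each of the 6 symbol leaves contributes 0 ε-transitions.
  rp → 1 ε-transition
  (rp)* → 5 ε-transitions
  s|p → 4 ε-transitions
  (s|p)* → 8 ε-transitions
  (s|p)*q → 9 ε-transitions
  ((s|p)*q)* → 13 ε-transitions
  (rp)*r((s|p)*q)* → 20 ε-transitions

20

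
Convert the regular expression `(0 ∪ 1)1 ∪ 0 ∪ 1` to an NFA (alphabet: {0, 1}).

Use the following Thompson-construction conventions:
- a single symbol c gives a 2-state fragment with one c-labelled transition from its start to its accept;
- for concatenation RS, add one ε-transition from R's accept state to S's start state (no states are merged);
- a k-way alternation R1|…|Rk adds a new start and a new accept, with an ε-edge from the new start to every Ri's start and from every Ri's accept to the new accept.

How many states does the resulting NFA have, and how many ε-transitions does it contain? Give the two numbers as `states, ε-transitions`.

14, 11

By structural recursion:
Each of the 5 symbol leaves contributes 2 states and 0 ε-transitions.
  0 ∪ 1 — 6 states, 4 ε-transitions
  (0 ∪ 1)1 — 8 states, 5 ε-transitions
  (0 ∪ 1)1 ∪ 0 ∪ 1 — 14 states, 11 ε-transitions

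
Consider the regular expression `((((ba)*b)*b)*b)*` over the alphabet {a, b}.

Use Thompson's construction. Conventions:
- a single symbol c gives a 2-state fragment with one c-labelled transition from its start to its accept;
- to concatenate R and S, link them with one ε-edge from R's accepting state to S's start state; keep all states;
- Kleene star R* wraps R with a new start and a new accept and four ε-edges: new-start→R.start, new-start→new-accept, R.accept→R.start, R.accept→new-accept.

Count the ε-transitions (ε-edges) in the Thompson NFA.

Bottom-up over the parse tree:
Each of the 5 symbol leaves contributes 0 ε-transitions.
  ba — 1 ε-transition
  (ba)* — 5 ε-transitions
  (ba)*b — 6 ε-transitions
  ((ba)*b)* — 10 ε-transitions
  ((ba)*b)*b — 11 ε-transitions
  (((ba)*b)*b)* — 15 ε-transitions
  (((ba)*b)*b)*b — 16 ε-transitions
  ((((ba)*b)*b)*b)* — 20 ε-transitions

20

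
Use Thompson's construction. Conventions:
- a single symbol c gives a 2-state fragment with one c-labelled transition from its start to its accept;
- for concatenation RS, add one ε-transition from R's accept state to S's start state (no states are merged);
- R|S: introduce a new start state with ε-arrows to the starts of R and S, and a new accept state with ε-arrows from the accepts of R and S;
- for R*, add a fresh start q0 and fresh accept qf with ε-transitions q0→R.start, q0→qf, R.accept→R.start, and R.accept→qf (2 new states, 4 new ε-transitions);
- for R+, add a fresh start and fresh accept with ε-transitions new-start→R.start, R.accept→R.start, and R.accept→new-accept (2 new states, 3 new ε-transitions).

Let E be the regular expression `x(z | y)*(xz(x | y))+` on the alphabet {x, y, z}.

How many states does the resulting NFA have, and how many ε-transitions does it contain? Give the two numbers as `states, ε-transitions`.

22, 19

Per subexpression:
Each of the 7 symbol leaves contributes 2 states and 0 ε-transitions.
  z | y : 6 states, 4 ε-transitions
  (z | y)* : 8 states, 8 ε-transitions
  x | y : 6 states, 4 ε-transitions
  xz(x | y) : 10 states, 6 ε-transitions
  (xz(x | y))+ : 12 states, 9 ε-transitions
  x(z | y)*(xz(x | y))+ : 22 states, 19 ε-transitions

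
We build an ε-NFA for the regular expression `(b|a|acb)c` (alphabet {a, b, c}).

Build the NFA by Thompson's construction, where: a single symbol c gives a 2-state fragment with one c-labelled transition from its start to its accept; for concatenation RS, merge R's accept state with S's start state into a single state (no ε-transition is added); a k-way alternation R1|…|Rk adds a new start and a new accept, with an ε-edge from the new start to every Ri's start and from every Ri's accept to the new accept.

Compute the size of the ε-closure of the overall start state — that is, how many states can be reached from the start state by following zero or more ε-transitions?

4

Work bottom-up. For each fragment F, track |ε-closure(F.start)| and whether F's accept lies in that closure (i.e. whether F accepts ε). A single-symbol fragment has closure size 1 and does not accept ε.
  acb : same as the first factor's closure: |closure| = 1
  b|a|acb : |closure| = 1 + 1 + 1 + 1 = 4 (the new accept is not ε-reachable since no branch accepts ε)
  (b|a|acb)c : same as the first factor's closure: |closure| = 4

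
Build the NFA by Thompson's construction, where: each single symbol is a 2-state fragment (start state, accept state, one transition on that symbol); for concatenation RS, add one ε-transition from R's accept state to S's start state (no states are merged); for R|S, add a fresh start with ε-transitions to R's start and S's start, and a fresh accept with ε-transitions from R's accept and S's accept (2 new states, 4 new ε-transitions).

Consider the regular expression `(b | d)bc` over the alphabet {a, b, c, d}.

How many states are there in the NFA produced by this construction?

10

Per subexpression:
Each of the 4 symbol leaves contributes a 2-state fragment.
  b | d — 6 states
  (b | d)bc — 10 states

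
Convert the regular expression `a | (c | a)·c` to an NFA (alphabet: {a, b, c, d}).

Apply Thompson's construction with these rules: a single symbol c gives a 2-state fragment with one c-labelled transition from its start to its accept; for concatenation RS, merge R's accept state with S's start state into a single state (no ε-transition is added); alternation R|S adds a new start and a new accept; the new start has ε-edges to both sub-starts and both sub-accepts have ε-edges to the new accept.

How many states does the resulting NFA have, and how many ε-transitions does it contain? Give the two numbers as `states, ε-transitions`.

11, 8

By structural recursion:
Each of the 4 symbol leaves contributes 2 states and 0 ε-transitions.
  c | a = 6 states, 4 ε-transitions
  (c | a)·c = 7 states, 4 ε-transitions
  a | (c | a)·c = 11 states, 8 ε-transitions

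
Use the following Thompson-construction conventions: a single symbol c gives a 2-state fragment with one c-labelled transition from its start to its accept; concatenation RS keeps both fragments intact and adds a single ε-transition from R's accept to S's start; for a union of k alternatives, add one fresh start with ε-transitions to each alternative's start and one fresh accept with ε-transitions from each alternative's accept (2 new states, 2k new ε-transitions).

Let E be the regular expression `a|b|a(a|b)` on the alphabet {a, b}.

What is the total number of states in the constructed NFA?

Recursing over subexpressions:
Each of the 5 symbol leaves contributes a 2-state fragment.
  a|b — 6 states
  a(a|b) — 8 states
  a|b|a(a|b) — 14 states

14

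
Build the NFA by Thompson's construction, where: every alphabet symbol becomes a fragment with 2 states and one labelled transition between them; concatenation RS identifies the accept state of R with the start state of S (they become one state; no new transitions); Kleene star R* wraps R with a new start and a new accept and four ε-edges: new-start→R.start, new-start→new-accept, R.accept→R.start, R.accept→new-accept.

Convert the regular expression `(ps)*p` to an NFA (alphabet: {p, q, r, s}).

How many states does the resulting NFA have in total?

Recursing over subexpressions:
Each of the 3 symbol leaves contributes a 2-state fragment.
  ps — 3 states
  (ps)* — 5 states
  (ps)*p — 6 states

6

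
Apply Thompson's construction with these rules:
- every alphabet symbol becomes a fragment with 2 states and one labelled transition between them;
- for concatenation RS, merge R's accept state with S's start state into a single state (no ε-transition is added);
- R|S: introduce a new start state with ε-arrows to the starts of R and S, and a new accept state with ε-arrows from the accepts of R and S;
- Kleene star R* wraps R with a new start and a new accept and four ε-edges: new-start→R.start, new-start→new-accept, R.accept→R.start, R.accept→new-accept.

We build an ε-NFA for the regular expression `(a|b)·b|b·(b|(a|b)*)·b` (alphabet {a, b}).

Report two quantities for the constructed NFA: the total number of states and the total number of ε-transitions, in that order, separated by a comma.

Bottom-up over the parse tree:
Each of the 8 symbol leaves contributes 2 states and 0 ε-transitions.
  a|b — 6 states, 4 ε-transitions
  (a|b)·b — 7 states, 4 ε-transitions
  a|b — 6 states, 4 ε-transitions
  (a|b)* — 8 states, 8 ε-transitions
  b|(a|b)* — 12 states, 12 ε-transitions
  b·(b|(a|b)*)·b — 14 states, 12 ε-transitions
  (a|b)·b|b·(b|(a|b)*)·b — 23 states, 20 ε-transitions

23, 20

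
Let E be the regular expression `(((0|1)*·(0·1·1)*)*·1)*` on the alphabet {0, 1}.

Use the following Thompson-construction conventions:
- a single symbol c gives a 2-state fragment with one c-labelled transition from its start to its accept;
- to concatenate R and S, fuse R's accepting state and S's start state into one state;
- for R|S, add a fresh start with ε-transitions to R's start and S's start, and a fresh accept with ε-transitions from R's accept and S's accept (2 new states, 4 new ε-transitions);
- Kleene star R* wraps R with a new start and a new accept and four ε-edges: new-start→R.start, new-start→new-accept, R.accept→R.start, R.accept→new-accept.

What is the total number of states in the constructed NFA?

18

By structural recursion:
Each of the 6 symbol leaves contributes a 2-state fragment.
  0|1 — 6 states
  (0|1)* — 8 states
  0·1·1 — 4 states
  (0·1·1)* — 6 states
  (0|1)*·(0·1·1)* — 13 states
  ((0|1)*·(0·1·1)*)* — 15 states
  ((0|1)*·(0·1·1)*)*·1 — 16 states
  (((0|1)*·(0·1·1)*)*·1)* — 18 states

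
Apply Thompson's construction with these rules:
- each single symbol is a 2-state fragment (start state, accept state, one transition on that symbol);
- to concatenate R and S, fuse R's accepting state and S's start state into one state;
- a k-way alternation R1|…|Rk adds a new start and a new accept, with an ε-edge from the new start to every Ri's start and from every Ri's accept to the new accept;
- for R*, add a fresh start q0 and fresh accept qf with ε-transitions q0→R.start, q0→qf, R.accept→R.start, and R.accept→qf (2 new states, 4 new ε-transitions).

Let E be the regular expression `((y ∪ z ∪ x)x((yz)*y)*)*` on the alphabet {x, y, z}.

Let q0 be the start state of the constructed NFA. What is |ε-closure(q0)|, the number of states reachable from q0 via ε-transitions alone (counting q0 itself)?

Let C(F) = |ε-closure(F.start)| within fragment F, and note whether F accepts ε. Symbol fragments have C = 1 and do not accept ε. Then:
  y ∪ z ∪ x → |closure| = 1 + 1 + 1 + 1 = 4 (the new accept is not ε-reachable since no branch accepts ε)
  yz → same as the first factor's closure: |closure| = 1
  (yz)* → |closure| = 1 (new start) + 1 (body) + 1 (new accept) = 3
  (yz)*y → the left operand accepts ε, so the closure extends into the next operand (the shared merged state is already counted); |closure| = 3 + (1−1) = 3
  ((yz)*y)* → the star's fresh start ε-reaches both the body's start and the fresh accept: |closure| = 2 + 3 = 5
  (y ∪ z ∪ x)x((yz)*y)* → same as the first factor's closure: |closure| = 4
  ((y ∪ z ∪ x)x((yz)*y)*)* → new start has ε-edges to the inner start and to the new accept, so |closure| = 2 + 4 = 6

6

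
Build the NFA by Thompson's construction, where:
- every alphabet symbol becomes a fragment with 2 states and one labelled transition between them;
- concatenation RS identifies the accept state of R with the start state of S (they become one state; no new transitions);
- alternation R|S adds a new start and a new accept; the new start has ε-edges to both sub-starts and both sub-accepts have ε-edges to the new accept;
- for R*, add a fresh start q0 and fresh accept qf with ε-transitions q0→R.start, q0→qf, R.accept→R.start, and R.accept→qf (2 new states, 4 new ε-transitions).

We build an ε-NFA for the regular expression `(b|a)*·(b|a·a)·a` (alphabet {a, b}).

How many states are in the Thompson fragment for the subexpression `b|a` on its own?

Fragment for `b|a`:
Each of the 2 symbol leaves contributes a 2-state fragment.
  b|a = 6 states

6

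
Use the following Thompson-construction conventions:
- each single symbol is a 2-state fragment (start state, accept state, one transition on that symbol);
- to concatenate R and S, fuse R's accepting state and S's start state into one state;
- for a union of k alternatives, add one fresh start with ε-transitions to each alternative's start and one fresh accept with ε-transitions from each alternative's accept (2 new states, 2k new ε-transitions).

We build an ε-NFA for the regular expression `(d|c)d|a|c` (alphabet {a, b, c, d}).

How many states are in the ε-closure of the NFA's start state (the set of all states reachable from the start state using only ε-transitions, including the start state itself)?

6

Let C(F) = |ε-closure(F.start)| within fragment F, and note whether F accepts ε. Symbol fragments have C = 1 and do not accept ε. Then:
  d|c → C = 1 + 1 + 1 = 3 (the new accept is not ε-reachable since no branch accepts ε)
  (d|c)d → C equals the left operand's closure size = 3 (its accept is not ε-reachable, so the closure stops there)
  (d|c)d|a|c → new start ε-reaches every alternative's start; none of them accept ε, so the new accept is not reached: C = 1 + 3 + 1 + 1 = 6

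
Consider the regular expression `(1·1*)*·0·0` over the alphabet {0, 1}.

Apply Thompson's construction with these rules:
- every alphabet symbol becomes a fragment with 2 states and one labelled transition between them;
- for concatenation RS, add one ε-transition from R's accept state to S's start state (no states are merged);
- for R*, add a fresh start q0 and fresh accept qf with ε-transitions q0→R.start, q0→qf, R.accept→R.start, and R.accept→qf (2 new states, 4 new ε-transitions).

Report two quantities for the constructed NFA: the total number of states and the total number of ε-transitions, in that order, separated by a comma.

12, 11

Recursing over subexpressions:
Each of the 4 symbol leaves contributes 2 states and 0 ε-transitions.
  1* = 4 states, 4 ε-transitions
  1·1* = 6 states, 5 ε-transitions
  (1·1*)* = 8 states, 9 ε-transitions
  (1·1*)*·0·0 = 12 states, 11 ε-transitions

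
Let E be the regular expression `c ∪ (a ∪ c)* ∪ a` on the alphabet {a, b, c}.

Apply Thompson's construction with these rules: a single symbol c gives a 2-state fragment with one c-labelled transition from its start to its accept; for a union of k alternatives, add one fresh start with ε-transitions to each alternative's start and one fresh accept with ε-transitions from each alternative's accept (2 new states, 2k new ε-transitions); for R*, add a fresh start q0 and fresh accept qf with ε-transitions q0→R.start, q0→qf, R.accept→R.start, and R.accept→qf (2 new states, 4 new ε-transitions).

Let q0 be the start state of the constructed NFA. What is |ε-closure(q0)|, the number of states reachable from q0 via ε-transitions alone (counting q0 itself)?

9

Let C(F) = |ε-closure(F.start)| within fragment F, and note whether F accepts ε. Symbol fragments have C = 1 and do not accept ε. Then:
  a ∪ c — |closure| = 1 + 1 + 1 = 3 (the new accept is not ε-reachable since no branch accepts ε)
  (a ∪ c)* — |closure| = 1 (new start) + 3 (body) + 1 (new accept) = 5
  c ∪ (a ∪ c)* ∪ a — new start ε-reaches every alternative's start; at least one alternative accepts ε, so the union's new accept is reached too: |closure| = 1 + 1 + 5 + 1 + 1 = 9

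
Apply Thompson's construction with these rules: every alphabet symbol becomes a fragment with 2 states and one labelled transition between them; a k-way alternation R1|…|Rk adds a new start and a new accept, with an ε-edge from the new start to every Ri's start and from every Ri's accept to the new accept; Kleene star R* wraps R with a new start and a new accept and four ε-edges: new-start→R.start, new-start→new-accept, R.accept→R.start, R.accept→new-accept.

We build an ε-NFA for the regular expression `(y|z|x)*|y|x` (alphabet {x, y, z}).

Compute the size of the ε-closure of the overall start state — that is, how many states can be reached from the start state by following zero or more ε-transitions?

10

Let C(F) = |ε-closure(F.start)| within fragment F, and note whether F accepts ε. Symbol fragments have C = 1 and do not accept ε. Then:
  y|z|x : C = 1 + 1 + 1 + 1 = 4 (the new accept is not ε-reachable since no branch accepts ε)
  (y|z|x)* : the star's fresh start ε-reaches both the body's start and the fresh accept: C = 2 + 4 = 6
  (y|z|x)*|y|x : new start ε-reaches every alternative's start; at least one alternative accepts ε, so the union's new accept is reached too: C = 1 + 6 + 1 + 1 + 1 = 10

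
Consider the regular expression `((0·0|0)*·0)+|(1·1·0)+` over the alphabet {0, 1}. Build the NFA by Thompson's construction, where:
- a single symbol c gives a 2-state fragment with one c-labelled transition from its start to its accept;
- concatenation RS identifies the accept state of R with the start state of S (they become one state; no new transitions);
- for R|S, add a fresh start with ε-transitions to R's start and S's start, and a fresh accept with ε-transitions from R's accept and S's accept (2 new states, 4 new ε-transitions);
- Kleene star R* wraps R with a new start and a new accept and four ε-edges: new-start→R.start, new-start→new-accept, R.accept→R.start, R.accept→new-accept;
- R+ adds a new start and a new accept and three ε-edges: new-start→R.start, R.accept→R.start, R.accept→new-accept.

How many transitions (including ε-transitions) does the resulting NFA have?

25

Recursing over subexpressions:
Each of the 7 symbol leaves contributes 1 transition (1 symbol, 0 ε).
  0·0 — 2 transitions (2 symbol, 0 ε)
  0·0|0 — 7 transitions (3 symbol, 4 ε)
  (0·0|0)* — 11 transitions (3 symbol, 8 ε)
  (0·0|0)*·0 — 12 transitions (4 symbol, 8 ε)
  ((0·0|0)*·0)+ — 15 transitions (4 symbol, 11 ε)
  1·1·0 — 3 transitions (3 symbol, 0 ε)
  (1·1·0)+ — 6 transitions (3 symbol, 3 ε)
  ((0·0|0)*·0)+|(1·1·0)+ — 25 transitions (7 symbol, 18 ε)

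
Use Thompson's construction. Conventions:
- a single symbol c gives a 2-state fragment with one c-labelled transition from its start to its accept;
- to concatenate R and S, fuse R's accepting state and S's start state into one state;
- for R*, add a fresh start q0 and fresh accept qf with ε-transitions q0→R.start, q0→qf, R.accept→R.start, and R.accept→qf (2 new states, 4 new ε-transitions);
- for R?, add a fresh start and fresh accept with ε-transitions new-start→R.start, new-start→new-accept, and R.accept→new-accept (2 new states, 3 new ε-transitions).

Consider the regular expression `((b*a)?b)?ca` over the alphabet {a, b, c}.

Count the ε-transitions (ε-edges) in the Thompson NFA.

Bottom-up over the parse tree:
Each of the 5 symbol leaves contributes 0 ε-transitions.
  b* — 4 ε-transitions
  b*a — 4 ε-transitions
  (b*a)? — 7 ε-transitions
  (b*a)?b — 7 ε-transitions
  ((b*a)?b)? — 10 ε-transitions
  ((b*a)?b)?ca — 10 ε-transitions

10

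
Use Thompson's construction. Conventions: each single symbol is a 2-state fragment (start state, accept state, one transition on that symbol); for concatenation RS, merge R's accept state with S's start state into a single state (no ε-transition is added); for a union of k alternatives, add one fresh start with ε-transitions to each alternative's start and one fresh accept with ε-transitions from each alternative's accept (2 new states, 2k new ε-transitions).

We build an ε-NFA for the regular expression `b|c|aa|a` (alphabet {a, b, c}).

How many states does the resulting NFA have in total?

11

Bottom-up over the parse tree:
Each of the 5 symbol leaves contributes a 2-state fragment.
  aa → 3 states
  b|c|aa|a → 11 states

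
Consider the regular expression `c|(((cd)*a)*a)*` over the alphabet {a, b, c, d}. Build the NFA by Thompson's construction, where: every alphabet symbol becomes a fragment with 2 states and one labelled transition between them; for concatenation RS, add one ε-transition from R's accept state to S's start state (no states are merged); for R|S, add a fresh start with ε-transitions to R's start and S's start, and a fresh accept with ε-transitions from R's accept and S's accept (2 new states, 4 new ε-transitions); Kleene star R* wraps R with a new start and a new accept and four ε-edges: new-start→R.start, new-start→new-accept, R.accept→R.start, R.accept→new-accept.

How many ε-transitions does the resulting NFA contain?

Recursing over subexpressions:
Each of the 5 symbol leaves contributes 0 ε-transitions.
  cd → 1 ε-transition
  (cd)* → 5 ε-transitions
  (cd)*a → 6 ε-transitions
  ((cd)*a)* → 10 ε-transitions
  ((cd)*a)*a → 11 ε-transitions
  (((cd)*a)*a)* → 15 ε-transitions
  c|(((cd)*a)*a)* → 19 ε-transitions

19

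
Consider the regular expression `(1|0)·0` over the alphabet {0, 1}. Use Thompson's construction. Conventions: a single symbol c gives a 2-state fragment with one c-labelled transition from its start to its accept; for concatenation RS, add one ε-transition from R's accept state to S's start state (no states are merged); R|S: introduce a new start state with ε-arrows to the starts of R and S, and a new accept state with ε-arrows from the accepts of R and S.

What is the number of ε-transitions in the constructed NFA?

Building bottom-up:
Each of the 3 symbol leaves contributes 0 ε-transitions.
  1|0 — 4 ε-transitions
  (1|0)·0 — 5 ε-transitions

5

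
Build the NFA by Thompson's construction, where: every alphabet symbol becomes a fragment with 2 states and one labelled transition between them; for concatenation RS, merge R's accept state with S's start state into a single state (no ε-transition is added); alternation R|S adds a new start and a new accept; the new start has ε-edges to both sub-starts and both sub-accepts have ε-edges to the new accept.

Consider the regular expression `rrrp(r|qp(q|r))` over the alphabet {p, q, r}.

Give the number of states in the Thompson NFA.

16

Recursing over subexpressions:
Each of the 9 symbol leaves contributes a 2-state fragment.
  q|r — 6 states
  qp(q|r) — 8 states
  r|qp(q|r) — 12 states
  rrrp(r|qp(q|r)) — 16 states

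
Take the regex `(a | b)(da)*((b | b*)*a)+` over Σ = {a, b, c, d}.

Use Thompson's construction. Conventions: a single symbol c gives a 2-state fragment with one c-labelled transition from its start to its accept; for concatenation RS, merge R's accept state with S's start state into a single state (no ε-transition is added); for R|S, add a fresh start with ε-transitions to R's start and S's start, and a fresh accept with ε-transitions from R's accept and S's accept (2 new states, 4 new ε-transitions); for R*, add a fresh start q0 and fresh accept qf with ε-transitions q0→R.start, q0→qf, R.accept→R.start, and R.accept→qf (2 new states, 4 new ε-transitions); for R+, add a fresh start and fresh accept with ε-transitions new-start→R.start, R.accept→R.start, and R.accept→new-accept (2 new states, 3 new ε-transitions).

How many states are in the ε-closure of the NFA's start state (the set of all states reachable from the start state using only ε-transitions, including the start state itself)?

Let C(F) = |ε-closure(F.start)| within fragment F, and note whether F accepts ε. Symbol fragments have C = 1 and do not accept ε. Then:
  a | b — |ε-closure| = 1 + 1 + 1 = 3 (the new accept is not ε-reachable since no branch accepts ε)
  da — same as the first factor's closure: |ε-closure| = 1
  (da)* — |ε-closure| = 1 (new start) + 1 (body) + 1 (new accept) = 3
  b* — |ε-closure| = 1 (new start) + 1 (body) + 1 (new accept) = 3
  b | b* — new start ε-reaches every alternative's start; at least one alternative accepts ε, so the union's new accept is reached too: |ε-closure| = 1 + 1 + 3 + 1 = 6
  (b | b*)* — |ε-closure| = 1 (new start) + 6 (body) + 1 (new accept) = 8
  (b | b*)*a — |ε-closure| = 8 + (1−1) = 8 (closure spills across the concat boundary because the left factor accepts ε)
  ((b | b*)*a)+ — |ε-closure| = 1 + 8 = 9 (the body doesn't accept ε, so the new accept is not reached)
  (a | b)(da)*((b | b*)*a)+ — |ε-closure| equals the left operand's closure size = 3 (its accept is not ε-reachable, so the closure stops there)

3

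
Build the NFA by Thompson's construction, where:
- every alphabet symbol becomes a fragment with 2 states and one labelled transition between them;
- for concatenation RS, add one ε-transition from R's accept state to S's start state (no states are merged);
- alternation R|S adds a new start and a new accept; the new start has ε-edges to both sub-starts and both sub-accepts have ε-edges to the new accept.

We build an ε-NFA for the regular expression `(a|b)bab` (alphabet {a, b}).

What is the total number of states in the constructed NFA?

12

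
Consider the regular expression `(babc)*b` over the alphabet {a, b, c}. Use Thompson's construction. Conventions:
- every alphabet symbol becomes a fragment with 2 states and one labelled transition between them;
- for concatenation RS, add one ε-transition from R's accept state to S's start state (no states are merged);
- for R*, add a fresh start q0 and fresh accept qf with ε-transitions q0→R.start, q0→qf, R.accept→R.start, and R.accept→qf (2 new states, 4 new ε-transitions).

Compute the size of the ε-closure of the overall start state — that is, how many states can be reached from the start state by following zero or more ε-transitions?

Let C(F) = |ε-closure(F.start)| within fragment F, and note whether F accepts ε. Symbol fragments have C = 1 and do not accept ε. Then:
  babc — same as the first factor's closure: C = 1
  (babc)* — C = 1 (new start) + 1 (body) + 1 (new accept) = 3
  (babc)*b — C = 3 + 1 = 4 (closure spills across the concat boundary because the left factor accepts ε)

4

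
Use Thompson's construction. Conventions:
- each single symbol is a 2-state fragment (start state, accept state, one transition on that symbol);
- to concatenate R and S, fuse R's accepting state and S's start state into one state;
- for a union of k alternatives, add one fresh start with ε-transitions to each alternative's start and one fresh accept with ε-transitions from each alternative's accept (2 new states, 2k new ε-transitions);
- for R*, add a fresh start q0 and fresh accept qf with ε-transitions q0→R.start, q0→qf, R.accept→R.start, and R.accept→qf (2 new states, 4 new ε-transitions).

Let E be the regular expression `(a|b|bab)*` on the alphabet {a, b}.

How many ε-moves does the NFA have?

10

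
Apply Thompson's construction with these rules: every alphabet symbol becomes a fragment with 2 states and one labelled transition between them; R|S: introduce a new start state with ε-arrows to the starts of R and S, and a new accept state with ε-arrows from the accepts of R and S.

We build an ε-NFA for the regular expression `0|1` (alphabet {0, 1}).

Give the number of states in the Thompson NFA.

6

Per subexpression:
Each of the 2 symbol leaves contributes a 2-state fragment.
  0|1 = 6 states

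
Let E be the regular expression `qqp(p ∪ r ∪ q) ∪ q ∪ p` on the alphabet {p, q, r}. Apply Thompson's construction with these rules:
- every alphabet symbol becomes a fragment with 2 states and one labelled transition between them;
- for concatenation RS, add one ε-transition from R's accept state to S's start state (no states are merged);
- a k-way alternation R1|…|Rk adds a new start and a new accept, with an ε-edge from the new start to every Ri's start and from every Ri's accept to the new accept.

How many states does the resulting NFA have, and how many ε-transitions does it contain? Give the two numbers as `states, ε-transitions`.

Recursing over subexpressions:
Each of the 8 symbol leaves contributes 2 states and 0 ε-transitions.
  p ∪ r ∪ q = 8 states, 6 ε-transitions
  qqp(p ∪ r ∪ q) = 14 states, 9 ε-transitions
  qqp(p ∪ r ∪ q) ∪ q ∪ p = 20 states, 15 ε-transitions

20, 15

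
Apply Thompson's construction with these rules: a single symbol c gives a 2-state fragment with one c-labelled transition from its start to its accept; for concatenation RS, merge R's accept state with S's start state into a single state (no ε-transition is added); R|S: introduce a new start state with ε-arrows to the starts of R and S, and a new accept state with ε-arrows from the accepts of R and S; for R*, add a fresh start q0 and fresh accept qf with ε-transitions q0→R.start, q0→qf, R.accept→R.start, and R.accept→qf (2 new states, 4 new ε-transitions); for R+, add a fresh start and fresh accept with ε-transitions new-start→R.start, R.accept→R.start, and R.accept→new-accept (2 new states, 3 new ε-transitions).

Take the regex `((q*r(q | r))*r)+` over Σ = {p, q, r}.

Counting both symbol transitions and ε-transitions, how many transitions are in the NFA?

20

Bottom-up over the parse tree:
Each of the 5 symbol leaves contributes 1 transition (1 symbol, 0 ε).
  q* — 5 transitions (1 symbol, 4 ε)
  q | r — 6 transitions (2 symbol, 4 ε)
  q*r(q | r) — 12 transitions (4 symbol, 8 ε)
  (q*r(q | r))* — 16 transitions (4 symbol, 12 ε)
  (q*r(q | r))*r — 17 transitions (5 symbol, 12 ε)
  ((q*r(q | r))*r)+ — 20 transitions (5 symbol, 15 ε)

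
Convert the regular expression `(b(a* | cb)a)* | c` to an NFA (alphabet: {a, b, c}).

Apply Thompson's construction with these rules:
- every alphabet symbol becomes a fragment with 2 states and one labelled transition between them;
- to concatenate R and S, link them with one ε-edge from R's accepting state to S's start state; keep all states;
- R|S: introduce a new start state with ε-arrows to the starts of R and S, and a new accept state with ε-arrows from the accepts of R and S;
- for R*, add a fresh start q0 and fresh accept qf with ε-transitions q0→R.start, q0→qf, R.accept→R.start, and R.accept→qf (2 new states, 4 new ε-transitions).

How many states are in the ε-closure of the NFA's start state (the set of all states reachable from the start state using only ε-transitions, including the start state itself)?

6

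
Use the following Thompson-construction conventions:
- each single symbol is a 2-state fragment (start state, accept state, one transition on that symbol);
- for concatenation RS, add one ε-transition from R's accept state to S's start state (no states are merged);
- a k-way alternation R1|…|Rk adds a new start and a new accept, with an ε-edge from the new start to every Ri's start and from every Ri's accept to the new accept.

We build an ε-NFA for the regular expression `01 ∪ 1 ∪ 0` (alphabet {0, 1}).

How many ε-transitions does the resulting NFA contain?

7

Recursing over subexpressions:
Each of the 4 symbol leaves contributes 0 ε-transitions.
  01 = 1 ε-transition
  01 ∪ 1 ∪ 0 = 7 ε-transitions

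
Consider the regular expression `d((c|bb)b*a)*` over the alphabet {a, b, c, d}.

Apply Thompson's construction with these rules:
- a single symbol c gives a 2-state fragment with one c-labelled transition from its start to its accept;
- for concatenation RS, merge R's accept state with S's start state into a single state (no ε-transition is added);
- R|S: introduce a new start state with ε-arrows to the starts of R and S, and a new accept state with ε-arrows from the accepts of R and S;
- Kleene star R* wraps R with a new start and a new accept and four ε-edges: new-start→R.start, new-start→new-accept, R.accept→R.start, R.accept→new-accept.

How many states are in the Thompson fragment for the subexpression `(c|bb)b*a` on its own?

11

Fragment for `(c|bb)b*a`:
Each of the 5 symbol leaves contributes a 2-state fragment.
  bb — 3 states
  c|bb — 7 states
  b* — 4 states
  (c|bb)b*a — 11 states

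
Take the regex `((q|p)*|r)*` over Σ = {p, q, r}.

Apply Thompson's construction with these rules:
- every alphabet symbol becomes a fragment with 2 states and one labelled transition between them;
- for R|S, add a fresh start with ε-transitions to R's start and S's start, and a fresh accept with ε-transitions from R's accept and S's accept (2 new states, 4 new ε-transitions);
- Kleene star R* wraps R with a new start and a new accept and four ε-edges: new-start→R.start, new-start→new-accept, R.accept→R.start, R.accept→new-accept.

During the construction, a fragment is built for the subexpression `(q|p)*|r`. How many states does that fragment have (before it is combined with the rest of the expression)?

Fragment for `(q|p)*|r`:
Each of the 3 symbol leaves contributes a 2-state fragment.
  q|p : 6 states
  (q|p)* : 8 states
  (q|p)*|r : 12 states

12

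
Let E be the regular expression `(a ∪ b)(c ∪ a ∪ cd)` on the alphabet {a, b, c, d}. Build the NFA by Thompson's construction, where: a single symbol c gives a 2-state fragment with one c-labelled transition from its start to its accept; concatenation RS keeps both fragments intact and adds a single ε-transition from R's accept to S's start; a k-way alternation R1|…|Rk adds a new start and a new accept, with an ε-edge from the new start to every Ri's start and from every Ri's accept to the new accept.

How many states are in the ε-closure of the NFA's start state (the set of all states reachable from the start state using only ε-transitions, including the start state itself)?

Work bottom-up. For each fragment F, track |ε-closure(F.start)| and whether F's accept lies in that closure (i.e. whether F accepts ε). A single-symbol fragment has closure size 1 and does not accept ε.
  a ∪ b → new start ε-reaches every alternative's start; none of them accept ε, so the new accept is not reached: C = 1 + 1 + 1 = 3
  cd → same as the first factor's closure: C = 1
  c ∪ a ∪ cd → C = 1 + 1 + 1 + 1 = 4 (the new accept is not ε-reachable since no branch accepts ε)
  (a ∪ b)(c ∪ a ∪ cd) → C equals the left operand's closure size = 3 (its accept is not ε-reachable, so the closure stops there)

3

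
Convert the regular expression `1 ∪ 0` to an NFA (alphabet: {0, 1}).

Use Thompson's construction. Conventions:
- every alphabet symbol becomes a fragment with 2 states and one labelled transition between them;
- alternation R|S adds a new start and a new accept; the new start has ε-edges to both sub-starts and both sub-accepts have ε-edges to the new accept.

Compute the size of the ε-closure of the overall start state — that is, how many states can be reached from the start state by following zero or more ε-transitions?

Work bottom-up. For each fragment F, track |ε-closure(F.start)| and whether F's accept lies in that closure (i.e. whether F accepts ε). A single-symbol fragment has closure size 1 and does not accept ε.
  1 ∪ 0 — |ε-closure| = 1 + 1 + 1 = 3 (the new accept is not ε-reachable since no branch accepts ε)

3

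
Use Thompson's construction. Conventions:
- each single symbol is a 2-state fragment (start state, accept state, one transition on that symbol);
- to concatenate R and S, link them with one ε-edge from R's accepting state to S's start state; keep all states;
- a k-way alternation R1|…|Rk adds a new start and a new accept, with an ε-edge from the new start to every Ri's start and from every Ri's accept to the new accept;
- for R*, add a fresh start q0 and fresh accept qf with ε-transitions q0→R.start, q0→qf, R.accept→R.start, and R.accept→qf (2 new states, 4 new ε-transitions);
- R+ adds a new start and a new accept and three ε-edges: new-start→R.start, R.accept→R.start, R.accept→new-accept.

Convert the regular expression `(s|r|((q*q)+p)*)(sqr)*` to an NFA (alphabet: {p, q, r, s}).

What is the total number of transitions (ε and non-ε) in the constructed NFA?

34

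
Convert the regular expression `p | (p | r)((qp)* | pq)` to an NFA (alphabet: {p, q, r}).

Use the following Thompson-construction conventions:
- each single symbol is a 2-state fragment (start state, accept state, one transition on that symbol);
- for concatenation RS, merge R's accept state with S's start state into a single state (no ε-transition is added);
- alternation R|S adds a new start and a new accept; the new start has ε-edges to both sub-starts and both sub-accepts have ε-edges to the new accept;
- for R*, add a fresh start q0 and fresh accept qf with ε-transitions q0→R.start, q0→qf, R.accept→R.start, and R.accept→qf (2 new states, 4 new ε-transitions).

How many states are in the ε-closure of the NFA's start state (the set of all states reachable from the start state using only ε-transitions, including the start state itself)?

Compute the ε-closure size of each fragment's start state recursively; a symbol fragment's start has no outgoing ε-edge, so its closure is just itself (size 1).
  p | r : C = 1 + 1 + 1 = 3 (the new accept is not ε-reachable since no branch accepts ε)
  qp : same as the first factor's closure: C = 1
  (qp)* : C = 1 (new start) + 1 (body) + 1 (new accept) = 3
  pq : C equals the left operand's closure size = 1 (its accept is not ε-reachable, so the closure stops there)
  (qp)* | pq : new start ε-reaches every alternative's start; at least one alternative accepts ε, so the union's new accept is reached too: C = 1 + 3 + 1 + 1 = 6
  (p | r)((qp)* | pq) : C equals the left operand's closure size = 3 (its accept is not ε-reachable, so the closure stops there)
  p | (p | r)((qp)* | pq) : new start ε-reaches every alternative's start; none of them accept ε, so the new accept is not reached: C = 1 + 1 + 3 = 5

5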